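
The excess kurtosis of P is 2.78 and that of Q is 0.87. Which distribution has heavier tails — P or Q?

P

Higher excess kurtosis ⇒ heavier tails relative to the normal distribution.
2.78 vs 0.87: the larger is 2.78, so P has heavier tails.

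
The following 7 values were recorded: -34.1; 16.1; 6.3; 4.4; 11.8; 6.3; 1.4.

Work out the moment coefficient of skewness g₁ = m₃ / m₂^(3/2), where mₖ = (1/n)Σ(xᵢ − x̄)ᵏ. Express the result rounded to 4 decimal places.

x̄ = (-34.1 + 16.1 + 6.3 + 4.4 + 11.8 + 6.3 + 1.4) / 7 = 1.7429
deviations (xᵢ − x̄): -35.8429, 14.3571, 4.5571, 2.6571, 10.0571, 4.5571, -0.3429
Σ(xᵢ − x̄)² = 1640.6971 ⇒ m₂ = 1640.6971/7 = 234.38531
Σ(xᵢ − x̄)³ = -41863.0463 ⇒ m₃ = -41863.0463/7 = -5980.43519
m₂^(3/2) = 234.38531^(1.5) = 3588.35641
g₁ = m₃ / m₂^(3/2) = -5980.43519 / 3588.35641 ≈ -1.6666

-1.6666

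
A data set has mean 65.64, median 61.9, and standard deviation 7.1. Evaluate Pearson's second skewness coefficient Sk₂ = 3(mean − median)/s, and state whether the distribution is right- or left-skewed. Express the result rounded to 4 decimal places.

1.5803, right-skewed

Sk₂ = 3(65.64 − 61.9) / 7.1 = 3 × 3.7400 / 7.1
    = 11.2200 / 7.1 ≈ 1.5803
Sk₂ > 0 ⇒ mean > median ⇒ right-skewed (positive skew).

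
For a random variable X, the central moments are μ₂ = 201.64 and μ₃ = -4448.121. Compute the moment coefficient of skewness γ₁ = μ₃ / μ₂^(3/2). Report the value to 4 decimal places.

σ = √μ₂ = √201.64 = 14.20000
σ³ = μ₂^(3/2) = 2863.28800
γ₁ = μ₃/σ³ = -4448.121 / 2863.28800 ≈ -1.5535

-1.5535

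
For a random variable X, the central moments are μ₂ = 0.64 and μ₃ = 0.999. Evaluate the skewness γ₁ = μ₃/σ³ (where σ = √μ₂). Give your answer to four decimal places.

σ = √μ₂ = √0.64 = 0.80000
σ³ = μ₂^(3/2) = 0.51200
γ₁ = μ₃/σ³ = 0.999 / 0.51200 ≈ 1.9512

1.9512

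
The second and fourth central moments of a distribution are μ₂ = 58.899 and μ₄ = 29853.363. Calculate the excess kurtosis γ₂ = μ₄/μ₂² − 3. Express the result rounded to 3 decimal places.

5.606

μ₂² = 58.899² = 3469.09220
μ₄/μ₂² = 29853.363 / 3469.09220 = 8.60553
γ₂ = 8.60553 − 3 ≈ 5.606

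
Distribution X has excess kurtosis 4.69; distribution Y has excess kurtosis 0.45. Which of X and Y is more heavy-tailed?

X

Higher excess kurtosis ⇒ heavier tails relative to the normal distribution.
4.69 vs 0.45: the larger is 4.69, so X has heavier tails.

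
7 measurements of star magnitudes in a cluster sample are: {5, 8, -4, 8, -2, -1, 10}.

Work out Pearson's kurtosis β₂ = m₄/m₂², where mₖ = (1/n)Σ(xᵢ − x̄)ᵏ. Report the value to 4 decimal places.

x̄ = 3.4286
Σ(xᵢ − x̄)² = 191.7143 ⇒ m₂ = 27.38776
Σ(xᵢ − x̄)⁴ = 7042.6997 ⇒ m₄ = 1006.09996
m₂² = 750.08913
β₂ = m₄/m₂² = 1006.09996 / 750.08913 ≈ 1.3413

1.3413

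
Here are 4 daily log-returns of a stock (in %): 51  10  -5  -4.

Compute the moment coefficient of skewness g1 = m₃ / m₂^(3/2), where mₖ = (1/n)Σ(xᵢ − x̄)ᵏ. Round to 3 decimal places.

0.939

x̄ = (51 + 10 - 5 - 4) / 4 = 13.0000
deviations (xᵢ − x̄): 38.0000, -3.0000, -18.0000, -17.0000
Σ(xᵢ − x̄)² = 2066.0000 ⇒ m₂ = 2066.0000/4 = 516.50000
Σ(xᵢ − x̄)³ = 44100.0000 ⇒ m₃ = 44100.0000/4 = 11025.00000
m₂^(3/2) = 516.50000^(1.5) = 11738.30768
g1 = m₃ / m₂^(3/2) = 11025.00000 / 11738.30768 ≈ 0.939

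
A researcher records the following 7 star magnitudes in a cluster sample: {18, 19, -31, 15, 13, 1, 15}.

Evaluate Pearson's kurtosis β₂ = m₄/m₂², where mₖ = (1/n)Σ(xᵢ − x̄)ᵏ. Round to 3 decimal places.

4.151

x̄ = 7.1429
Σ(xᵢ − x̄)² = 1908.8571 ⇒ m₂ = 272.69388
Σ(xᵢ − x̄)⁴ = 2160553.0321 ⇒ m₄ = 308650.43315
m₂² = 74361.95085
β₂ = m₄/m₂² = 308650.43315 / 74361.95085 ≈ 4.151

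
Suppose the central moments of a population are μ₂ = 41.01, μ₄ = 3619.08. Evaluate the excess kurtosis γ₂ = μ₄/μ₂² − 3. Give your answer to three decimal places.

μ₂² = 41.01² = 1681.82010
μ₄/μ₂² = 3619.08 / 1681.82010 = 2.15188
γ₂ = 2.15188 − 3 ≈ -0.848

-0.848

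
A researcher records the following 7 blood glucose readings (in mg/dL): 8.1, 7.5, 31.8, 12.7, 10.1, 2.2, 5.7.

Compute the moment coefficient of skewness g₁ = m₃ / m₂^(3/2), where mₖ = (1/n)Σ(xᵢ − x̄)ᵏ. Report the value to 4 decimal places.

x̄ = (8.1 + 7.5 + 31.8 + 12.7 + 10.1 + 2.2 + 5.7) / 7 = 11.1571
deviations (xᵢ − x̄): -3.0571, -3.6571, 20.6429, 1.5429, -1.0571, -8.9571, -5.4571
Σ(xᵢ − x̄)² = 562.3571 ⇒ m₂ = 562.3571/7 = 80.33673
Σ(xᵢ − x̄)³ = 7840.3446 ⇒ m₃ = 7840.3446/7 = 1120.04923
m₂^(3/2) = 80.33673^(1.5) = 720.06427
g₁ = m₃ / m₂^(3/2) = 1120.04923 / 720.06427 ≈ 1.5555

1.5555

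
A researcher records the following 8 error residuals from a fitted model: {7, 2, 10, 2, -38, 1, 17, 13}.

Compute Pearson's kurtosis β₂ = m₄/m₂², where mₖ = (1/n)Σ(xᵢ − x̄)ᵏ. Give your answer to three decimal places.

4.966

x̄ = 1.7500
Σ(xᵢ − x̄)² = 2035.5000 ⇒ m₂ = 254.43750
Σ(xᵢ − x̄)⁴ = 2572093.4063 ⇒ m₄ = 321511.67578
m₂² = 64738.44141
β₂ = m₄/m₂² = 321511.67578 / 64738.44141 ≈ 4.966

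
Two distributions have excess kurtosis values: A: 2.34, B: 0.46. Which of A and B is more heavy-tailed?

A

Higher excess kurtosis ⇒ heavier tails relative to the normal distribution.
2.34 vs 0.46: the larger is 2.34, so A has heavier tails.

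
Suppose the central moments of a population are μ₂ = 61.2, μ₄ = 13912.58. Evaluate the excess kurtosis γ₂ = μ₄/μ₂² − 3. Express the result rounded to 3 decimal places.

μ₂² = 61.2² = 3745.44000
μ₄/μ₂² = 13912.58 / 3745.44000 = 3.71454
γ₂ = 3.71454 − 3 ≈ 0.715

0.715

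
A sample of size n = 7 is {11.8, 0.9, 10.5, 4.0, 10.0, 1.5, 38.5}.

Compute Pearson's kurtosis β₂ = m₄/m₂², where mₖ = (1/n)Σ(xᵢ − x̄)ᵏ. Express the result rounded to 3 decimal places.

4.140

x̄ = 11.0286
Σ(xᵢ − x̄)² = 999.3943 ⇒ m₂ = 142.77061
Σ(xᵢ − x̄)⁴ = 590750.7509 ⇒ m₄ = 84392.96442
m₂² = 20383.44772
β₂ = m₄/m₂² = 84392.96442 / 20383.44772 ≈ 4.140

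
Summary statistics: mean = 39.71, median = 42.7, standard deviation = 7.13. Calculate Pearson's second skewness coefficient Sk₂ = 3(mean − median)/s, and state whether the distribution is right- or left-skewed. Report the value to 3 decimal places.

-1.258, left-skewed

Sk₂ = 3(39.71 − 42.7) / 7.13 = 3 × -2.9900 / 7.13
    = -8.9700 / 7.13 ≈ -1.258
Sk₂ < 0 ⇒ mean < median ⇒ left-skewed (negative skew).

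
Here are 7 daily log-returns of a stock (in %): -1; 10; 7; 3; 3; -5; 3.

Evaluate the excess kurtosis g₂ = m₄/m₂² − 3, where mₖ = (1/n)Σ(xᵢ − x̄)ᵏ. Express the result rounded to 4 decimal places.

x̄ = 2.8571
Σ(xᵢ − x̄)² = 144.8571 ⇒ m₂ = 20.69388
Σ(xᵢ − x̄)⁴ = 6930.1749 ⇒ m₄ = 990.02499
m₂² = 428.23657
g₂ = m₄/m₂² − 3 = 2.31186 − 3 ≈ -0.6881

-0.6881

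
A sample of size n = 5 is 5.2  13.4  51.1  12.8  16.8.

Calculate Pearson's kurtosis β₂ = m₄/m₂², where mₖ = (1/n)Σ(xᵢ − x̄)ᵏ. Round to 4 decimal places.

x̄ = 19.8600
Σ(xᵢ − x̄)² = 1291.7920 ⇒ m₂ = 258.35840
Σ(xᵢ − x̄)⁴ = 1002956.5021 ⇒ m₄ = 200591.30042
m₂² = 66749.06285
β₂ = m₄/m₂² = 200591.30042 / 66749.06285 ≈ 3.0052

3.0052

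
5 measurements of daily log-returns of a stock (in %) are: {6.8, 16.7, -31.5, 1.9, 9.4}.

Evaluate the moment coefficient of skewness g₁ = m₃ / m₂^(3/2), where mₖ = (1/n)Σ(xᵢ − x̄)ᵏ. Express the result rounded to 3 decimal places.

-1.196

x̄ = (6.8 + 16.7 - 31.5 + 1.9 + 9.4) / 5 = 0.6600
deviations (xᵢ − x̄): 6.1400, 16.0400, -32.1600, 1.2400, 8.7400
Σ(xᵢ − x̄)² = 1407.1720 ⇒ m₂ = 1407.1720/5 = 281.43440
Σ(xᵢ − x̄)³ = -28234.1750 ⇒ m₃ = -28234.1750/5 = -5646.83501
m₂^(3/2) = 281.43440^(1.5) = 4721.34537
g₁ = m₃ / m₂^(3/2) = -5646.83501 / 4721.34537 ≈ -1.196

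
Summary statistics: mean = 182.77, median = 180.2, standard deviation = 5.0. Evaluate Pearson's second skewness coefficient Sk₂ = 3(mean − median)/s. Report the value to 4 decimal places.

Sk₂ = 3(182.77 − 180.2) / 5.0 = 3 × 2.5700 / 5.0
    = 7.7100 / 5.0 ≈ 1.5420

1.5420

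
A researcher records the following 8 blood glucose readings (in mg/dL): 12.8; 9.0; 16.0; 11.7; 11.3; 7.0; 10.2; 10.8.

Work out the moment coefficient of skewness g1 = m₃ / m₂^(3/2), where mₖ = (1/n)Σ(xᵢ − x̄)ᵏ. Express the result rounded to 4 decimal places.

0.3570

x̄ = (12.8 + 9.0 + 16.0 + 11.7 + 11.3 + 7.0 + 10.2 + 10.8) / 8 = 11.1000
deviations (xᵢ − x̄): 1.7000, -2.1000, 4.9000, 0.6000, 0.2000, -4.1000, -0.9000, -0.3000
Σ(xᵢ − x̄)² = 49.4200 ⇒ m₂ = 49.4200/8 = 6.17750
Σ(xᵢ − x̄)³ = 43.8480 ⇒ m₃ = 43.8480/8 = 5.48100
m₂^(3/2) = 6.17750^(1.5) = 15.35391
g1 = m₃ / m₂^(3/2) = 5.48100 / 15.35391 ≈ 0.3570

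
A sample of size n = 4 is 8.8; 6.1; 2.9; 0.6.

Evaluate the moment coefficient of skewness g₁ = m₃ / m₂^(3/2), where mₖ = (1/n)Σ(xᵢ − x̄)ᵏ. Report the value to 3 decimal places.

0.071

x̄ = (8.8 + 6.1 + 2.9 + 0.6) / 4 = 4.6000
deviations (xᵢ − x̄): 4.2000, 1.5000, -1.7000, -4.0000
Σ(xᵢ − x̄)² = 38.7800 ⇒ m₂ = 38.7800/4 = 9.69500
Σ(xᵢ − x̄)³ = 8.5500 ⇒ m₃ = 8.5500/4 = 2.13750
m₂^(3/2) = 9.69500^(1.5) = 30.18712
g₁ = m₃ / m₂^(3/2) = 2.13750 / 30.18712 ≈ 0.071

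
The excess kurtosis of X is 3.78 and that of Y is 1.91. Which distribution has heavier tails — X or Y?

X

Higher excess kurtosis ⇒ heavier tails relative to the normal distribution.
3.78 vs 1.91: the larger is 3.78, so X has heavier tails.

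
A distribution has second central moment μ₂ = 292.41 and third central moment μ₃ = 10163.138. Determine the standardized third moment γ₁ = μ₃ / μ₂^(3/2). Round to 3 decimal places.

2.033

σ = √μ₂ = √292.41 = 17.10000
σ³ = μ₂^(3/2) = 5000.21100
γ₁ = μ₃/σ³ = 10163.138 / 5000.21100 ≈ 2.033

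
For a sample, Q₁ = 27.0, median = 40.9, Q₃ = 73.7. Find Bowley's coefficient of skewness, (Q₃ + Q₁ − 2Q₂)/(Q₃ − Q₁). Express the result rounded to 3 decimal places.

0.405

numerator: Q₃ + Q₁ − 2Q₂ = 73.7 + 27.0 − 2×40.9 = 18.9000
denominator: Q₃ − Q₁ = 73.7 − 27.0 = 46.7000
Bowley skewness = 18.9000 / 46.7000 ≈ 0.405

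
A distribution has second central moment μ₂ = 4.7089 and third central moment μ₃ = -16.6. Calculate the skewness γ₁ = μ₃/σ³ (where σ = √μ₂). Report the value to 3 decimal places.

σ = √μ₂ = √4.7089 = 2.17000
σ³ = μ₂^(3/2) = 10.21831
γ₁ = μ₃/σ³ = -16.6 / 10.21831 ≈ -1.625

-1.625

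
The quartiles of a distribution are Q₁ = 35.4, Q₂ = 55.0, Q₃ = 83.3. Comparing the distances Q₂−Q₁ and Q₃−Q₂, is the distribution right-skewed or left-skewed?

right-skewed

Q₂ − Q₁ = 19.6;  Q₃ − Q₂ = 28.3
Q₃ − Q₂ > Q₂ − Q₁ ⇒ the upper half is more spread out ⇒ right-skewed.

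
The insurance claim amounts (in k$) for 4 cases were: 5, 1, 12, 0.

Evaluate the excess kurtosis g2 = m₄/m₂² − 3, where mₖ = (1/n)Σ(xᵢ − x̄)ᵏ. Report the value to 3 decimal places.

-1.119

x̄ = 4.5000
Σ(xᵢ − x̄)² = 89.0000 ⇒ m₂ = 22.25000
Σ(xᵢ − x̄)⁴ = 3724.2500 ⇒ m₄ = 931.06250
m₂² = 495.06250
g2 = m₄/m₂² − 3 = 1.88070 − 3 ≈ -1.119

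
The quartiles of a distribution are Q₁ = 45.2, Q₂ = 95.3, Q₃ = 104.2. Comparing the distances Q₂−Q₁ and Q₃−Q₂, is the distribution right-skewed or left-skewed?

Q₂ − Q₁ = 50.1;  Q₃ − Q₂ = 8.9
Q₂ − Q₁ > Q₃ − Q₂ ⇒ the lower half is more spread out ⇒ left-skewed.

left-skewed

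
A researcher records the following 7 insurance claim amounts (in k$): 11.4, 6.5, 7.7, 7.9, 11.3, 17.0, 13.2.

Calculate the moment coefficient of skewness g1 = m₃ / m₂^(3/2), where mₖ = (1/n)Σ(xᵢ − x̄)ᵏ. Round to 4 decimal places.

0.5045

x̄ = (11.4 + 6.5 + 7.7 + 7.9 + 11.3 + 17.0 + 13.2) / 7 = 10.7143
deviations (xᵢ − x̄): 0.6857, -4.2143, -3.0143, -2.8143, 0.5857, 6.2857, 2.4857
Σ(xᵢ − x̄)² = 81.2686 ⇒ m₂ = 81.2686/7 = 11.60980
Σ(xᵢ − x̄)³ = 139.7080 ⇒ m₃ = 139.7080/7 = 19.95829
m₂^(3/2) = 11.60980^(1.5) = 39.55823
g1 = m₃ / m₂^(3/2) = 19.95829 / 39.55823 ≈ 0.5045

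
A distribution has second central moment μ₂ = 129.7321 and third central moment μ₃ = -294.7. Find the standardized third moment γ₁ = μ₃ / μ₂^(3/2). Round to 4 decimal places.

σ = √μ₂ = √129.7321 = 11.39000
σ³ = μ₂^(3/2) = 1477.64862
γ₁ = μ₃/σ³ = -294.7 / 1477.64862 ≈ -0.1994

-0.1994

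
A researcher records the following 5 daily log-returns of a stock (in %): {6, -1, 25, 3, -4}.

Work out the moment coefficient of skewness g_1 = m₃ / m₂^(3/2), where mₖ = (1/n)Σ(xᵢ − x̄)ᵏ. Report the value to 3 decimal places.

1.098

x̄ = (6 - 1 + 25 + 3 - 4) / 5 = 5.8000
deviations (xᵢ − x̄): 0.2000, -6.8000, 19.2000, -2.8000, -9.8000
Σ(xᵢ − x̄)² = 518.8000 ⇒ m₂ = 518.8000/5 = 103.76000
Σ(xᵢ − x̄)³ = 5800.3200 ⇒ m₃ = 5800.3200/5 = 1160.06400
m₂^(3/2) = 103.76000^(1.5) = 1056.92688
g_1 = m₃ / m₂^(3/2) = 1160.06400 / 1056.92688 ≈ 1.098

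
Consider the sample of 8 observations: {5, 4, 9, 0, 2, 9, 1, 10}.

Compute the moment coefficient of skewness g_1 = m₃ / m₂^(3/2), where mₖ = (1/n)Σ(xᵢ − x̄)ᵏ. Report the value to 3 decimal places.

0.091

x̄ = (5 + 4 + 9 + 0 + 2 + 9 + 1 + 10) / 8 = 5.0000
deviations (xᵢ − x̄): 0.0000, -1.0000, 4.0000, -5.0000, -3.0000, 4.0000, -4.0000, 5.0000
Σ(xᵢ − x̄)² = 108.0000 ⇒ m₂ = 108.0000/8 = 13.50000
Σ(xᵢ − x̄)³ = 36.0000 ⇒ m₃ = 36.0000/8 = 4.50000
m₂^(3/2) = 13.50000^(1.5) = 49.60217
g_1 = m₃ / m₂^(3/2) = 4.50000 / 49.60217 ≈ 0.091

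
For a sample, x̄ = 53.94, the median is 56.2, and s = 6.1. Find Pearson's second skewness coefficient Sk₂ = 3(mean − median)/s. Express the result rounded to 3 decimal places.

Sk₂ = 3(53.94 − 56.2) / 6.1 = 3 × -2.2600 / 6.1
    = -6.7800 / 6.1 ≈ -1.111

-1.111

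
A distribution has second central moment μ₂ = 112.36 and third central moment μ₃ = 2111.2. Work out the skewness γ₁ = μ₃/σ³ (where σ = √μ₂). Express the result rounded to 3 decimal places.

σ = √μ₂ = √112.36 = 10.60000
σ³ = μ₂^(3/2) = 1191.01600
γ₁ = μ₃/σ³ = 2111.2 / 1191.01600 ≈ 1.773

1.773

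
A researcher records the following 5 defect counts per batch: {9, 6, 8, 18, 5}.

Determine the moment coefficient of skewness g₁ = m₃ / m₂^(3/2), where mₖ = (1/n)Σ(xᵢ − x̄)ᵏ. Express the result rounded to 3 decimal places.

1.161

x̄ = (9 + 6 + 8 + 18 + 5) / 5 = 9.2000
deviations (xᵢ − x̄): -0.2000, -3.2000, -1.2000, 8.8000, -4.2000
Σ(xᵢ − x̄)² = 106.8000 ⇒ m₂ = 106.8000/5 = 21.36000
Σ(xᵢ − x̄)³ = 572.8800 ⇒ m₃ = 572.8800/5 = 114.57600
m₂^(3/2) = 21.36000^(1.5) = 98.71926
g₁ = m₃ / m₂^(3/2) = 114.57600 / 98.71926 ≈ 1.161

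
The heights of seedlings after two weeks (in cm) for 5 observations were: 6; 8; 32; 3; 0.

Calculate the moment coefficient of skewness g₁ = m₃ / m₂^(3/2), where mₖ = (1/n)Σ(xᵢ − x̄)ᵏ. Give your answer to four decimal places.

1.2903

x̄ = (6 + 8 + 32 + 3 + 0) / 5 = 9.8000
deviations (xᵢ − x̄): -3.8000, -1.8000, 22.2000, -6.8000, -9.8000
Σ(xᵢ − x̄)² = 652.8000 ⇒ m₂ = 652.8000/5 = 130.56000
Σ(xᵢ − x̄)³ = 9624.7200 ⇒ m₃ = 9624.7200/5 = 1924.94400
m₂^(3/2) = 130.56000^(1.5) = 1491.81583
g₁ = m₃ / m₂^(3/2) = 1924.94400 / 1491.81583 ≈ 1.2903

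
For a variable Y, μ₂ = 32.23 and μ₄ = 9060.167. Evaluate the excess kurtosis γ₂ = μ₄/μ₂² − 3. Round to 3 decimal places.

μ₂² = 32.23² = 1038.77290
μ₄/μ₂² = 9060.167 / 1038.77290 = 8.72199
γ₂ = 8.72199 − 3 ≈ 5.722

5.722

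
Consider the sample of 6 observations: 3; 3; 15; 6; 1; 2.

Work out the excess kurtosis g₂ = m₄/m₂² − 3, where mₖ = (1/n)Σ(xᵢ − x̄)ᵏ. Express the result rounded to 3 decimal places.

x̄ = 5.0000
Σ(xᵢ − x̄)² = 134.0000 ⇒ m₂ = 22.33333
Σ(xᵢ − x̄)⁴ = 10370.0000 ⇒ m₄ = 1728.33333
m₂² = 498.77778
g₂ = m₄/m₂² − 3 = 3.46514 − 3 ≈ 0.465

0.465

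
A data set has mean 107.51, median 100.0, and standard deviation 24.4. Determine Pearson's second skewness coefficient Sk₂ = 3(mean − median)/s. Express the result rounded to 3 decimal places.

Sk₂ = 3(107.51 − 100.0) / 24.4 = 3 × 7.5100 / 24.4
    = 22.5300 / 24.4 ≈ 0.923

0.923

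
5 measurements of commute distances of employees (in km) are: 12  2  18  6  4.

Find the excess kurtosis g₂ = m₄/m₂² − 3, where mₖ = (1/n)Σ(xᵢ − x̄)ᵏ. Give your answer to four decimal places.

x̄ = 8.4000
Σ(xᵢ − x̄)² = 171.2000 ⇒ m₂ = 34.24000
Σ(xᵢ − x̄)⁴ = 10747.1360 ⇒ m₄ = 2149.42720
m₂² = 1172.37760
g₂ = m₄/m₂² − 3 = 1.83339 − 3 ≈ -1.1666

-1.1666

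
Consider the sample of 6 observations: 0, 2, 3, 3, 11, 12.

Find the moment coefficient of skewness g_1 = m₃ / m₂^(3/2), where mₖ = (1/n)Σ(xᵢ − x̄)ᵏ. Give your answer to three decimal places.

0.562

x̄ = (0 + 2 + 3 + 3 + 11 + 12) / 6 = 5.1667
deviations (xᵢ − x̄): -5.1667, -3.1667, -2.1667, -2.1667, 5.8333, 6.8333
Σ(xᵢ − x̄)² = 126.8333 ⇒ m₂ = 126.8333/6 = 21.13889
Σ(xᵢ − x̄)³ = 327.5556 ⇒ m₃ = 327.5556/6 = 54.59259
m₂^(3/2) = 21.13889^(1.5) = 97.19037
g_1 = m₃ / m₂^(3/2) = 54.59259 / 97.19037 ≈ 0.562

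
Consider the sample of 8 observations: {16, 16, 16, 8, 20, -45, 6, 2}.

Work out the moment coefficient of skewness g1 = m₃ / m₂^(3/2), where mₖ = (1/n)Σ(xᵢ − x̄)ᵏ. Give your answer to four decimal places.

x̄ = (16 + 16 + 16 + 8 + 20 - 45 + 6 + 2) / 8 = 4.8750
deviations (xᵢ − x̄): 11.1250, 11.1250, 11.1250, 3.1250, 15.1250, -49.8750, 1.1250, -2.8750
Σ(xᵢ − x̄)² = 3106.8750 ⇒ m₂ = 3106.8750/8 = 388.35938
Σ(xᵢ − x̄)³ = -116465.9063 ⇒ m₃ = -116465.9063/8 = -14558.23828
m₂^(3/2) = 388.35938^(1.5) = 7653.33441
g1 = m₃ / m₂^(3/2) = -14558.23828 / 7653.33441 ≈ -1.9022

-1.9022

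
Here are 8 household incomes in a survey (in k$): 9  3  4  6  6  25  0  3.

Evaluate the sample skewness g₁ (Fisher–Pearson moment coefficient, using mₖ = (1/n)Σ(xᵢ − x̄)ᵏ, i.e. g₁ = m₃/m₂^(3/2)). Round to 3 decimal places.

x̄ = (9 + 3 + 4 + 6 + 6 + 25 + 0 + 3) / 8 = 7.0000
deviations (xᵢ − x̄): 2.0000, -4.0000, -3.0000, -1.0000, -1.0000, 18.0000, -7.0000, -4.0000
Σ(xᵢ − x̄)² = 420.0000 ⇒ m₂ = 420.0000/8 = 52.50000
Σ(xᵢ − x̄)³ = 5340.0000 ⇒ m₃ = 5340.0000/8 = 667.50000
m₂^(3/2) = 52.50000^(1.5) = 380.39864
g₁ = m₃ / m₂^(3/2) = 667.50000 / 380.39864 ≈ 1.755

1.755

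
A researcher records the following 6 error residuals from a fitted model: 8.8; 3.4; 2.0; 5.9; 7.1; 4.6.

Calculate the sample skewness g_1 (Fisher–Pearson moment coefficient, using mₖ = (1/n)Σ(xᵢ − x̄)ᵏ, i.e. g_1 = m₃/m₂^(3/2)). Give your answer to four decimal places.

x̄ = (8.8 + 3.4 + 2.0 + 5.9 + 7.1 + 4.6) / 6 = 5.3000
deviations (xᵢ − x̄): 3.5000, -1.9000, -3.3000, 0.6000, 1.8000, -0.7000
Σ(xᵢ − x̄)² = 30.8400 ⇒ m₂ = 30.8400/6 = 5.14000
Σ(xᵢ − x̄)³ = 5.7840 ⇒ m₃ = 5.7840/6 = 0.96400
m₂^(3/2) = 5.14000^(1.5) = 11.65319
g_1 = m₃ / m₂^(3/2) = 0.96400 / 11.65319 ≈ 0.0827

0.0827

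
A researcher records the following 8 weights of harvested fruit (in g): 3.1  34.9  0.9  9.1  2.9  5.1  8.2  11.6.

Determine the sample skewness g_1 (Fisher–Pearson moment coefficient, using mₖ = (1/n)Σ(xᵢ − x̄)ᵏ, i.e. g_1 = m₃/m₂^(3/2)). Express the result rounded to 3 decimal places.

1.799

x̄ = (3.1 + 34.9 + 0.9 + 9.1 + 2.9 + 5.1 + 8.2 + 11.6) / 8 = 9.4750
deviations (xᵢ − x̄): -6.3750, 25.4250, -8.5750, -0.3750, -6.5750, -4.3750, -1.2750, 2.1250
Σ(xᵢ − x̄)² = 829.2550 ⇒ m₂ = 829.2550/8 = 103.65687
Σ(xᵢ − x̄)³ = 15185.3782 ⇒ m₃ = 15185.3782/8 = 1898.17228
m₂^(3/2) = 103.65687^(1.5) = 1055.35159
g_1 = m₃ / m₂^(3/2) = 1898.17228 / 1055.35159 ≈ 1.799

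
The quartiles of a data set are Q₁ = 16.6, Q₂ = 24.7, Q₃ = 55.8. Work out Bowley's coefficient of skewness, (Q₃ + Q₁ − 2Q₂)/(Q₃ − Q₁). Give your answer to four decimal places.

numerator: Q₃ + Q₁ − 2Q₂ = 55.8 + 16.6 − 2×24.7 = 23.0000
denominator: Q₃ − Q₁ = 55.8 − 16.6 = 39.2000
Bowley skewness = 23.0000 / 39.2000 ≈ 0.5867

0.5867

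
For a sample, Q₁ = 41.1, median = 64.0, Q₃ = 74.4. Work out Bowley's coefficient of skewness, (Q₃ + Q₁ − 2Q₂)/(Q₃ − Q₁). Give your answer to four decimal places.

-0.3754

numerator: Q₃ + Q₁ − 2Q₂ = 74.4 + 41.1 − 2×64.0 = -12.5000
denominator: Q₃ − Q₁ = 74.4 − 41.1 = 33.3000
Bowley skewness = -12.5000 / 33.3000 ≈ -0.3754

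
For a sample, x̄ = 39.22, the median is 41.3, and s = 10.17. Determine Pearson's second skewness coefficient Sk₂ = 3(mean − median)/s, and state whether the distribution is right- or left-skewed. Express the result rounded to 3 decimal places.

Sk₂ = 3(39.22 − 41.3) / 10.17 = 3 × -2.0800 / 10.17
    = -6.2400 / 10.17 ≈ -0.614
Sk₂ < 0 ⇒ mean < median ⇒ left-skewed (negative skew).

-0.614, left-skewed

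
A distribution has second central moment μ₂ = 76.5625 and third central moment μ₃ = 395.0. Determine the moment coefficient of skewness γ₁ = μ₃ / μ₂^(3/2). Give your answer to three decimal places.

0.590

σ = √μ₂ = √76.5625 = 8.75000
σ³ = μ₂^(3/2) = 669.92188
γ₁ = μ₃/σ³ = 395.0 / 669.92188 ≈ 0.590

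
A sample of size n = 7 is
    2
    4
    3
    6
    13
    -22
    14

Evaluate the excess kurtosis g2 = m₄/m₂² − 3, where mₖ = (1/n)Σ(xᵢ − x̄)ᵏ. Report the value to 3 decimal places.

0.889

x̄ = 2.8571
Σ(xᵢ − x̄)² = 856.8571 ⇒ m₂ = 122.40816
Σ(xᵢ − x̄)⁴ = 407872.7872 ⇒ m₄ = 58267.54102
m₂² = 14983.75843
g2 = m₄/m₂² − 3 = 3.88871 − 3 ≈ 0.889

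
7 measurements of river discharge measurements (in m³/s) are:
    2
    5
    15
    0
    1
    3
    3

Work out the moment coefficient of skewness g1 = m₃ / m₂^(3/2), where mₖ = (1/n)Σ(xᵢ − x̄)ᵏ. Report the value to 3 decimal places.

1.632

x̄ = (2 + 5 + 15 + 0 + 1 + 3 + 3) / 7 = 4.1429
deviations (xᵢ − x̄): -2.1429, 0.8571, 10.8571, -4.1429, -3.1429, -1.1429, -1.1429
Σ(xᵢ − x̄)² = 152.8571 ⇒ m₂ = 152.8571/7 = 21.83673
Σ(xᵢ − x̄)³ = 1165.4694 ⇒ m₃ = 1165.4694/7 = 166.49563
m₂^(3/2) = 21.83673^(1.5) = 102.04261
g1 = m₃ / m₂^(3/2) = 166.49563 / 102.04261 ≈ 1.632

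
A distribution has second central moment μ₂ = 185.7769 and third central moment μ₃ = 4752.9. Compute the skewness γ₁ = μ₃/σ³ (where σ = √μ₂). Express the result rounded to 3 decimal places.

σ = √μ₂ = √185.7769 = 13.63000
σ³ = μ₂^(3/2) = 2532.13915
γ₁ = μ₃/σ³ = 4752.9 / 2532.13915 ≈ 1.877

1.877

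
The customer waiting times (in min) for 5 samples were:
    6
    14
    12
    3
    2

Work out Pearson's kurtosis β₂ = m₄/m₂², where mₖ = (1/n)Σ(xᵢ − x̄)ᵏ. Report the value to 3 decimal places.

x̄ = 7.4000
Σ(xᵢ − x̄)² = 115.2000 ⇒ m₂ = 23.04000
Σ(xᵢ − x̄)⁴ = 3574.1760 ⇒ m₄ = 714.83520
m₂² = 530.84160
β₂ = m₄/m₂² = 714.83520 / 530.84160 ≈ 1.347

1.347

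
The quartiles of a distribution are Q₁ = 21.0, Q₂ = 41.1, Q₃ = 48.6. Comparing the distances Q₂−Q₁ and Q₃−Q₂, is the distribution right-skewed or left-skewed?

left-skewed

Q₂ − Q₁ = 20.1;  Q₃ − Q₂ = 7.5
Q₂ − Q₁ > Q₃ − Q₂ ⇒ the lower half is more spread out ⇒ left-skewed.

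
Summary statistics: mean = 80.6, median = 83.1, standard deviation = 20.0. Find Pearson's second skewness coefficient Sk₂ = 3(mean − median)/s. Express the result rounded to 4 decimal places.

-0.3750

Sk₂ = 3(80.6 − 83.1) / 20.0 = 3 × -2.5000 / 20.0
    = -7.5000 / 20.0 ≈ -0.3750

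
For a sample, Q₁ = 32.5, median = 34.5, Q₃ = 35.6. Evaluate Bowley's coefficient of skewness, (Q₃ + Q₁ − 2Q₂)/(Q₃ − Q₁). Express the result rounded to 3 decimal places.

numerator: Q₃ + Q₁ − 2Q₂ = 35.6 + 32.5 − 2×34.5 = -0.9000
denominator: Q₃ − Q₁ = 35.6 − 32.5 = 3.1000
Bowley skewness = -0.9000 / 3.1000 ≈ -0.290

-0.290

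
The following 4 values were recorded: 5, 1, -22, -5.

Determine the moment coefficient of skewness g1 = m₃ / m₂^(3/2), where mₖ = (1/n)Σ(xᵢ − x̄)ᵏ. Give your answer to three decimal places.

-0.772

x̄ = (5 + 1 - 22 - 5) / 4 = -5.2500
deviations (xᵢ − x̄): 10.2500, 6.2500, -16.7500, 0.2500
Σ(xᵢ − x̄)² = 424.7500 ⇒ m₂ = 424.7500/4 = 106.18750
Σ(xᵢ − x̄)³ = -3378.3750 ⇒ m₃ = -3378.3750/4 = -844.59375
m₂^(3/2) = 106.18750^(1.5) = 1094.23372
g1 = m₃ / m₂^(3/2) = -844.59375 / 1094.23372 ≈ -0.772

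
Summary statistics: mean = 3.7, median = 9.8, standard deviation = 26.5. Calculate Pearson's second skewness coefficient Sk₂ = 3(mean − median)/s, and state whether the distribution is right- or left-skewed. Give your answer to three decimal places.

-0.691, left-skewed

Sk₂ = 3(3.7 − 9.8) / 26.5 = 3 × -6.1000 / 26.5
    = -18.3000 / 26.5 ≈ -0.691
Sk₂ < 0 ⇒ mean < median ⇒ left-skewed (negative skew).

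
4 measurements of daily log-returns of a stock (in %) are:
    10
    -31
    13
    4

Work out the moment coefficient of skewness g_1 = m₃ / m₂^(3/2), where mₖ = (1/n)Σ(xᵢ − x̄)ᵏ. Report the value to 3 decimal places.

-1.042

x̄ = (10 - 31 + 13 + 4) / 4 = -1.0000
deviations (xᵢ − x̄): 11.0000, -30.0000, 14.0000, 5.0000
Σ(xᵢ − x̄)² = 1242.0000 ⇒ m₂ = 1242.0000/4 = 310.50000
Σ(xᵢ − x̄)³ = -22800.0000 ⇒ m₃ = -22800.0000/4 = -5700.00000
m₂^(3/2) = 310.50000^(1.5) = 5471.32366
g_1 = m₃ / m₂^(3/2) = -5700.00000 / 5471.32366 ≈ -1.042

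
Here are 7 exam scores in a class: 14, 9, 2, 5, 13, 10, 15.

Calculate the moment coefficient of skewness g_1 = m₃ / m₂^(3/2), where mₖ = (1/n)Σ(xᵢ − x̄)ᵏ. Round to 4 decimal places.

-0.4858

x̄ = (14 + 9 + 2 + 5 + 13 + 10 + 15) / 7 = 9.7143
deviations (xᵢ − x̄): 4.2857, -0.7143, -7.7143, -4.7143, 3.2857, 0.2857, 5.2857
Σ(xᵢ − x̄)² = 139.4286 ⇒ m₂ = 139.4286/7 = 19.91837
Σ(xᵢ − x̄)³ = -302.3265 ⇒ m₃ = -302.3265/7 = -43.18950
m₂^(3/2) = 19.91837^(1.5) = 88.89567
g_1 = m₃ / m₂^(3/2) = -43.18950 / 88.89567 ≈ -0.4858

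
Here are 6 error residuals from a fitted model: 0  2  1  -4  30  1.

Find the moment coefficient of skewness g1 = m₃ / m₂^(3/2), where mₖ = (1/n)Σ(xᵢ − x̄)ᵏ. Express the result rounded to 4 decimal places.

1.6691

x̄ = (0 + 2 + 1 - 4 + 30 + 1) / 6 = 5.0000
deviations (xᵢ − x̄): -5.0000, -3.0000, -4.0000, -9.0000, 25.0000, -4.0000
Σ(xᵢ − x̄)² = 772.0000 ⇒ m₂ = 772.0000/6 = 128.66667
Σ(xᵢ − x̄)³ = 14616.0000 ⇒ m₃ = 14616.0000/6 = 2436.00000
m₂^(3/2) = 128.66667^(1.5) = 1459.48311
g1 = m₃ / m₂^(3/2) = 2436.00000 / 1459.48311 ≈ 1.6691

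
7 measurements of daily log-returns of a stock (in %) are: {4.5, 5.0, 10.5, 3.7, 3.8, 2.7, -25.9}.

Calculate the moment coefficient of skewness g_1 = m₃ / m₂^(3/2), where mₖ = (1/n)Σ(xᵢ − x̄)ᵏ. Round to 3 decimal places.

x̄ = (4.5 + 5.0 + 10.5 + 3.7 + 3.8 + 2.7 - 25.9) / 7 = 0.6143
deviations (xᵢ − x̄): 3.8857, 4.3857, 9.8857, 3.0857, 3.1857, 2.0857, -26.5143
Σ(xᵢ − x̄)² = 859.0886 ⇒ m₂ = 859.0886/7 = 122.72694
Σ(xᵢ − x̄)³ = -17459.8211 ⇒ m₃ = -17459.8211/7 = -2494.26016
m₂^(3/2) = 122.72694^(1.5) = 1359.59592
g_1 = m₃ / m₂^(3/2) = -2494.26016 / 1359.59592 ≈ -1.835

-1.835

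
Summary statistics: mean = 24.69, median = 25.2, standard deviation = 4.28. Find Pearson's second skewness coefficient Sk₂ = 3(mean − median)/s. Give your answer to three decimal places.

-0.357

Sk₂ = 3(24.69 − 25.2) / 4.28 = 3 × -0.5100 / 4.28
    = -1.5300 / 4.28 ≈ -0.357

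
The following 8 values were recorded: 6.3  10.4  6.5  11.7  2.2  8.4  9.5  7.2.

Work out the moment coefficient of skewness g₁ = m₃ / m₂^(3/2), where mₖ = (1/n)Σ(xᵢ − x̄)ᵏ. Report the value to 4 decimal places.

-0.5646

x̄ = (6.3 + 10.4 + 6.5 + 11.7 + 2.2 + 8.4 + 9.5 + 7.2) / 8 = 7.7750
deviations (xᵢ − x̄): -1.4750, 2.6250, -1.2750, 3.9250, -5.5750, 0.6250, 1.7250, -0.5750
Σ(xᵢ − x̄)² = 60.8750 ⇒ m₂ = 60.8750/8 = 7.60937
Σ(xᵢ − x̄)³ = -94.8143 ⇒ m₃ = -94.8143/8 = -11.85178
m₂^(3/2) = 7.60937^(1.5) = 20.99053
g₁ = m₃ / m₂^(3/2) = -11.85178 / 20.99053 ≈ -0.5646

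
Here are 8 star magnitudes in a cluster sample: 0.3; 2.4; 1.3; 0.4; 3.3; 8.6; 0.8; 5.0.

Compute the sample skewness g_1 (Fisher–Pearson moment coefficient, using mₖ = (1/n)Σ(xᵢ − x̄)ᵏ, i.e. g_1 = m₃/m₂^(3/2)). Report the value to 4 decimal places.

x̄ = (0.3 + 2.4 + 1.3 + 0.4 + 3.3 + 8.6 + 0.8 + 5.0) / 8 = 2.7625
deviations (xᵢ − x̄): -2.4625, -0.3625, -1.4625, -2.3625, 0.5375, 5.8375, -1.9625, 2.2375
Σ(xᵢ − x̄)² = 57.1388 ⇒ m₂ = 57.1388/8 = 7.14234
Σ(xᵢ − x̄)³ = 171.4255 ⇒ m₃ = 171.4255/8 = 21.42819
m₂^(3/2) = 7.14234^(1.5) = 19.08803
g_1 = m₃ / m₂^(3/2) = 21.42819 / 19.08803 ≈ 1.1226

1.1226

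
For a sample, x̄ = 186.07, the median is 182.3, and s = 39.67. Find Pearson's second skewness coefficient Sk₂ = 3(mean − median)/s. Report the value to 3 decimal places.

Sk₂ = 3(186.07 − 182.3) / 39.67 = 3 × 3.7700 / 39.67
    = 11.3100 / 39.67 ≈ 0.285

0.285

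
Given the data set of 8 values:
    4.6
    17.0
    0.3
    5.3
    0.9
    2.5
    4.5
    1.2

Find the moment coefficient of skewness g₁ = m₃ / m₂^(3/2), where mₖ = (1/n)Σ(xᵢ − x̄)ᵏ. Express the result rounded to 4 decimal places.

1.7351

x̄ = (4.6 + 17.0 + 0.3 + 5.3 + 0.9 + 2.5 + 4.5 + 1.2) / 8 = 4.5375
deviations (xᵢ − x̄): 0.0625, 12.4625, -4.2375, 0.7625, -3.6375, -2.0375, -0.0375, -3.3375
Σ(xᵢ − x̄)² = 202.3788 ⇒ m₂ = 202.3788/8 = 25.29734
Σ(xᵢ − x̄)³ = 1766.1890 ⇒ m₃ = 1766.1890/8 = 220.77362
m₂^(3/2) = 25.29734^(1.5) = 127.23670
g₁ = m₃ / m₂^(3/2) = 220.77362 / 127.23670 ≈ 1.7351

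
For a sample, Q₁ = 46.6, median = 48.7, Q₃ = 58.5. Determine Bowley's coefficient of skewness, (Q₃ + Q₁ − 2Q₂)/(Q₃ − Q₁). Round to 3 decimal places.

0.647

numerator: Q₃ + Q₁ − 2Q₂ = 58.5 + 46.6 − 2×48.7 = 7.7000
denominator: Q₃ − Q₁ = 58.5 − 46.6 = 11.9000
Bowley skewness = 7.7000 / 11.9000 ≈ 0.647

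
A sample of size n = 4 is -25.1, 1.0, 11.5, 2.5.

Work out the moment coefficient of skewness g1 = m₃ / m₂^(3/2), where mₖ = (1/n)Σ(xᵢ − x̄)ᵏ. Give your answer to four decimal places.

-0.8451

x̄ = (-25.1 + 1.0 + 11.5 + 2.5) / 4 = -2.5250
deviations (xᵢ − x̄): -22.5750, 3.5250, 14.0250, 5.0250
Σ(xᵢ − x̄)² = 744.0075 ⇒ m₂ = 744.0075/4 = 186.00188
Σ(xᵢ − x̄)³ = -8575.5004 ⇒ m₃ = -8575.5004/4 = -2143.87509
m₂^(3/2) = 186.00188^(1.5) = 2536.74015
g1 = m₃ / m₂^(3/2) = -2143.87509 / 2536.74015 ≈ -0.8451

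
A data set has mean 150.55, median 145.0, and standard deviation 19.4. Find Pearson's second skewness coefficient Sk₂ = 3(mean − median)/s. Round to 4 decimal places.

0.8582

Sk₂ = 3(150.55 − 145.0) / 19.4 = 3 × 5.5500 / 19.4
    = 16.6500 / 19.4 ≈ 0.8582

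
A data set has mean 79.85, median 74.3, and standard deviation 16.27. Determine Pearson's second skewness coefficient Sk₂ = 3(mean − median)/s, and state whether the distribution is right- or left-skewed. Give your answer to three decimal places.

Sk₂ = 3(79.85 − 74.3) / 16.27 = 3 × 5.5500 / 16.27
    = 16.6500 / 16.27 ≈ 1.023
Sk₂ > 0 ⇒ mean > median ⇒ right-skewed (positive skew).

1.023, right-skewed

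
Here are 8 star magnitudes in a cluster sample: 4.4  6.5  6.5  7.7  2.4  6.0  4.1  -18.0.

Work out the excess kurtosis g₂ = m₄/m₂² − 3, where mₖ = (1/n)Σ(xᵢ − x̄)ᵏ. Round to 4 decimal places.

2.6962

x̄ = 2.4500
Σ(xᵢ − x̄)² = 497.7000 ⇒ m₂ = 62.21250
Σ(xᵢ − x̄)⁴ = 176371.8004 ⇒ m₄ = 22046.47506
m₂² = 3870.39516
g₂ = m₄/m₂² − 3 = 5.69618 − 3 ≈ 2.6962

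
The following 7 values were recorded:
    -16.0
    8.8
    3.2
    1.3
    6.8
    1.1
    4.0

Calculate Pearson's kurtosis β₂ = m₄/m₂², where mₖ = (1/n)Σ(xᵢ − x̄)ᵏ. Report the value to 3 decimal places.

4.180

x̄ = 1.3143
Σ(xᵢ − x̄)² = 396.7286 ⇒ m₂ = 56.67551
Σ(xᵢ − x̄)⁴ = 93981.0317 ⇒ m₄ = 13425.86167
m₂² = 3212.11346
β₂ = m₄/m₂² = 13425.86167 / 3212.11346 ≈ 4.180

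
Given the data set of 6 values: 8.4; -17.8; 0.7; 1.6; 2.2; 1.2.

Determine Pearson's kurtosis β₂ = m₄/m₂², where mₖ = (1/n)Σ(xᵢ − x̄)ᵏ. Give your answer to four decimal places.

3.6208

x̄ = -0.6167
Σ(xᵢ − x̄)² = 394.4483 ⇒ m₂ = 65.74139
Σ(xᵢ − x̄)⁴ = 93893.2866 ⇒ m₄ = 15648.88111
m₂² = 4321.93021
β₂ = m₄/m₂² = 15648.88111 / 4321.93021 ≈ 3.6208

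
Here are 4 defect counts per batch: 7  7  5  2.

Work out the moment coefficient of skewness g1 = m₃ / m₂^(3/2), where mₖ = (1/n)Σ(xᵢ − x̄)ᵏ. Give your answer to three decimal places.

x̄ = (7 + 7 + 5 + 2) / 4 = 5.2500
deviations (xᵢ − x̄): 1.7500, 1.7500, -0.2500, -3.2500
Σ(xᵢ − x̄)² = 16.7500 ⇒ m₂ = 16.7500/4 = 4.18750
Σ(xᵢ − x̄)³ = -23.6250 ⇒ m₃ = -23.6250/4 = -5.90625
m₂^(3/2) = 4.18750^(1.5) = 8.56904
g1 = m₃ / m₂^(3/2) = -5.90625 / 8.56904 ≈ -0.689

-0.689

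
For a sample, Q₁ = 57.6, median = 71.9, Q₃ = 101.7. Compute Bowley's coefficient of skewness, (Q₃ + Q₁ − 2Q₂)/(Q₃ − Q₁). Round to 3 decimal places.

numerator: Q₃ + Q₁ − 2Q₂ = 101.7 + 57.6 − 2×71.9 = 15.5000
denominator: Q₃ − Q₁ = 101.7 − 57.6 = 44.1000
Bowley skewness = 15.5000 / 44.1000 ≈ 0.351

0.351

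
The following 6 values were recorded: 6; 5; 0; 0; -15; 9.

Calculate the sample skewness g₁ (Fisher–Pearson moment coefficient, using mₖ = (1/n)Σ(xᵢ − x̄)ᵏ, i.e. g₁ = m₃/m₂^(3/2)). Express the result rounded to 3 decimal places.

-1.140

x̄ = (6 + 5 + 0 + 0 - 15 + 9) / 6 = 0.8333
deviations (xᵢ − x̄): 5.1667, 4.1667, -0.8333, -0.8333, -15.8333, 8.1667
Σ(xᵢ − x̄)² = 362.8333 ⇒ m₂ = 362.8333/6 = 60.47222
Σ(xᵢ − x̄)³ = -3215.5556 ⇒ m₃ = -3215.5556/6 = -535.92593
m₂^(3/2) = 60.47222^(1.5) = 470.25551
g₁ = m₃ / m₂^(3/2) = -535.92593 / 470.25551 ≈ -1.140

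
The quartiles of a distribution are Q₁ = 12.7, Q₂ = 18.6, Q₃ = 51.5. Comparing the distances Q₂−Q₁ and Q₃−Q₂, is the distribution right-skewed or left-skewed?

right-skewed

Q₂ − Q₁ = 5.9;  Q₃ − Q₂ = 32.9
Q₃ − Q₂ > Q₂ − Q₁ ⇒ the upper half is more spread out ⇒ right-skewed.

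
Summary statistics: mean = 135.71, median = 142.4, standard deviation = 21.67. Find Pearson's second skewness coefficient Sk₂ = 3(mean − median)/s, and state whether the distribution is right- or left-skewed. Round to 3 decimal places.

Sk₂ = 3(135.71 − 142.4) / 21.67 = 3 × -6.6900 / 21.67
    = -20.0700 / 21.67 ≈ -0.926
Sk₂ < 0 ⇒ mean < median ⇒ left-skewed (negative skew).

-0.926, left-skewed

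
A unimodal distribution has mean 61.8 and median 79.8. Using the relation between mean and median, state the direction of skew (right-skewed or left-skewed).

left-skewed

mean − median = 61.8 − 79.8 = -18.0
mean < median ⇒ the longer tail is on the left ⇒ left-skewed (negatively skewed).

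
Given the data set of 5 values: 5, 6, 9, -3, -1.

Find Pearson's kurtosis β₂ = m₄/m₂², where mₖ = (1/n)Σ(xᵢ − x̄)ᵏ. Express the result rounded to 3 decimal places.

x̄ = 3.2000
Σ(xᵢ − x̄)² = 100.8000 ⇒ m₂ = 20.16000
Σ(xᵢ − x̄)⁴ = 2992.4160 ⇒ m₄ = 598.48320
m₂² = 406.42560
β₂ = m₄/m₂² = 598.48320 / 406.42560 ≈ 1.473

1.473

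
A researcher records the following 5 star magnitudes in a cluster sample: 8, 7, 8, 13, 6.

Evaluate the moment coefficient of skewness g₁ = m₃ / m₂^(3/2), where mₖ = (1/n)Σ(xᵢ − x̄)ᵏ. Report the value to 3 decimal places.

x̄ = (8 + 7 + 8 + 13 + 6) / 5 = 8.4000
deviations (xᵢ − x̄): -0.4000, -1.4000, -0.4000, 4.6000, -2.4000
Σ(xᵢ − x̄)² = 29.2000 ⇒ m₂ = 29.2000/5 = 5.84000
Σ(xᵢ − x̄)³ = 80.6400 ⇒ m₃ = 80.6400/5 = 16.12800
m₂^(3/2) = 5.84000^(1.5) = 14.11300
g₁ = m₃ / m₂^(3/2) = 16.12800 / 14.11300 ≈ 1.143

1.143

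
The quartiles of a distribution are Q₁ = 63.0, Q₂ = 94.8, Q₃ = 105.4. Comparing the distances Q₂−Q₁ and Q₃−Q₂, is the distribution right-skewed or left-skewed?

Q₂ − Q₁ = 31.8;  Q₃ − Q₂ = 10.6
Q₂ − Q₁ > Q₃ − Q₂ ⇒ the lower half is more spread out ⇒ left-skewed.

left-skewed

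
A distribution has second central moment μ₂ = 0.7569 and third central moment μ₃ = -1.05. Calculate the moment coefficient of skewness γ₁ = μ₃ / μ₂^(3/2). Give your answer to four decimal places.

-1.5945

σ = √μ₂ = √0.7569 = 0.87000
σ³ = μ₂^(3/2) = 0.65850
γ₁ = μ₃/σ³ = -1.05 / 0.65850 ≈ -1.5945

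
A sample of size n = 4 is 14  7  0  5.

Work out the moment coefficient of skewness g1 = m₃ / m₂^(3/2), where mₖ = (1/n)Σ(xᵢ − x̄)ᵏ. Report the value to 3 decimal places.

x̄ = (14 + 7 + 0 + 5) / 4 = 6.5000
deviations (xᵢ − x̄): 7.5000, 0.5000, -6.5000, -1.5000
Σ(xᵢ − x̄)² = 101.0000 ⇒ m₂ = 101.0000/4 = 25.25000
Σ(xᵢ − x̄)³ = 144.0000 ⇒ m₃ = 144.0000/4 = 36.00000
m₂^(3/2) = 25.25000^(1.5) = 126.87968
g1 = m₃ / m₂^(3/2) = 36.00000 / 126.87968 ≈ 0.284

0.284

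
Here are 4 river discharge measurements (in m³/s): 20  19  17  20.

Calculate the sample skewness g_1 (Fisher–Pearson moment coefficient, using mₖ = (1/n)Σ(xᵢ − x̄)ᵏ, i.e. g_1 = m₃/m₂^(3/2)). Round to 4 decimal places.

-0.8165

x̄ = (20 + 19 + 17 + 20) / 4 = 19.0000
deviations (xᵢ − x̄): 1.0000, 0.0000, -2.0000, 1.0000
Σ(xᵢ − x̄)² = 6.0000 ⇒ m₂ = 6.0000/4 = 1.50000
Σ(xᵢ − x̄)³ = -6.0000 ⇒ m₃ = -6.0000/4 = -1.50000
m₂^(3/2) = 1.50000^(1.5) = 1.83712
g_1 = m₃ / m₂^(3/2) = -1.50000 / 1.83712 ≈ -0.8165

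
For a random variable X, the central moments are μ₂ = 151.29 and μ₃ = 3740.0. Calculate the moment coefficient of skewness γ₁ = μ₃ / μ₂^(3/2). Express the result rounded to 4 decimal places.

2.0098

σ = √μ₂ = √151.29 = 12.30000
σ³ = μ₂^(3/2) = 1860.86700
γ₁ = μ₃/σ³ = 3740.0 / 1860.86700 ≈ 2.0098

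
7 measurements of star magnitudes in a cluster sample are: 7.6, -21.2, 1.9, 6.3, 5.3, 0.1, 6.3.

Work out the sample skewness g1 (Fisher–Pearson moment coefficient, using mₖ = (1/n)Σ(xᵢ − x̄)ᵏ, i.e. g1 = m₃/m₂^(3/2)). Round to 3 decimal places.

-1.761

x̄ = (7.6 - 21.2 + 1.9 + 6.3 + 5.3 + 0.1 + 6.3) / 7 = 0.9000
deviations (xᵢ − x̄): 6.7000, -22.1000, 1.0000, 5.4000, 4.4000, -0.8000, 5.4000
Σ(xᵢ − x̄)² = 612.6200 ⇒ m₂ = 612.6200/7 = 87.51714
Σ(xᵢ − x̄)³ = -10092.4980 ⇒ m₃ = -10092.4980/7 = -1441.78543
m₂^(3/2) = 87.51714^(1.5) = 818.72810
g1 = m₃ / m₂^(3/2) = -1441.78543 / 818.72810 ≈ -1.761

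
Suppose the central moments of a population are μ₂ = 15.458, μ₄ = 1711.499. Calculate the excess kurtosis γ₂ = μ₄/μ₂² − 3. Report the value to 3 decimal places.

4.163

μ₂² = 15.458² = 238.94976
μ₄/μ₂² = 1711.499 / 238.94976 = 7.16259
γ₂ = 7.16259 − 3 ≈ 4.163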